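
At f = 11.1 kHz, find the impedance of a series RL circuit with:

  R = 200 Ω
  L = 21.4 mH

Step 1 — Angular frequency: ω = 2π·f = 2π·1.11e+04 = 6.974e+04 rad/s.
Step 2 — Component impedances:
  R: Z = R = 200 Ω
  L: Z = jωL = j·6.974e+04·0.0214 = 0 + j1493 Ω
Step 3 — Series combination: Z_total = R + L = 200 + j1493 Ω = 1506∠82.4° Ω.

Z = 200 + j1493 Ω = 1506∠82.4° Ω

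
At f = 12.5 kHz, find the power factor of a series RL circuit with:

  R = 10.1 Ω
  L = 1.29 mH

Step 1 — Angular frequency: ω = 2π·f = 2π·1.25e+04 = 7.854e+04 rad/s.
Step 2 — Component impedances:
  R: Z = R = 10.1 Ω
  L: Z = jωL = j·7.854e+04·0.00129 = 0 + j101.3 Ω
Step 3 — Series combination: Z_total = R + L = 10.1 + j101.3 Ω = 101.8∠84.3° Ω.
Step 4 — Power factor: PF = cos(φ) = Re(Z)/|Z| = 10.1/101.819 = 0.0992.
Step 5 — Type: Im(Z) = 101.3 ⇒ lagging (phase φ = 84.3°).

PF = 0.0992 (lagging, φ = 84.3°)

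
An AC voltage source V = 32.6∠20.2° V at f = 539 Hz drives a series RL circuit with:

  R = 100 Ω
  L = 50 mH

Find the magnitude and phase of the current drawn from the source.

Step 1 — Angular frequency: ω = 2π·f = 2π·539 = 3387 rad/s.
Step 2 — Component impedances:
  R: Z = R = 100 Ω
  L: Z = jωL = j·3387·0.05 = 0 + j169.3 Ω
Step 3 — Series combination: Z_total = R + L = 100 + j169.3 Ω = 196.7∠59.4° Ω.
Step 4 — Source phasor: V = 32.6∠20.2° V = 30.59 + j11.26 V.
Step 5 — Ohm's law: I = V / Z_total = (30.59 + j11.26) / (100 + j169.3) = 0.1284 - j0.1049 A.
Step 6 — Convert to polar: |I| = 0.1658 A, ∠I = -39.2°.

I = 0.1658∠-39.2° A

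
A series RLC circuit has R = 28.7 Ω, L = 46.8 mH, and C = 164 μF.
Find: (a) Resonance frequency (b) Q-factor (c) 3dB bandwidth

Step 1 — Resonance condition Im(Z)=0 gives ω₀ = 1/√(LC).
Step 2 — ω₀ = 1/√(0.0468·0.000164) = 361 rad/s.
Step 3 — f₀ = ω₀/(2π) = 57.45 Hz.
Step 4 — Series Q: Q = ω₀L/R = 361·0.0468/28.7 = 0.5886.
Step 5 — 3dB bandwidth: Δω = ω₀/Q = 613.2 rad/s; BW = Δω/(2π) = 97.6 Hz.

(a) f₀ = 57.45 Hz  (b) Q = 0.5886  (c) BW = 97.6 Hz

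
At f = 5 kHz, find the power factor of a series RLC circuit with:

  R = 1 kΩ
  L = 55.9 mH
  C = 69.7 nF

Step 1 — Angular frequency: ω = 2π·f = 2π·5000 = 3.142e+04 rad/s.
Step 2 — Component impedances:
  R: Z = R = 1000 Ω
  L: Z = jωL = j·3.142e+04·0.0559 = 0 + j1756 Ω
  C: Z = 1/(jωC) = -j/(ω·C) = 0 - j456.7 Ω
Step 3 — Series combination: Z_total = R + L + C = 1000 + j1299 Ω = 1640∠52.4° Ω.
Step 4 — Power factor: PF = cos(φ) = Re(Z)/|Z| = 1000/1639.7 = 0.6099.
Step 5 — Type: Im(Z) = 1299 ⇒ lagging (phase φ = 52.4°).

PF = 0.6099 (lagging, φ = 52.4°)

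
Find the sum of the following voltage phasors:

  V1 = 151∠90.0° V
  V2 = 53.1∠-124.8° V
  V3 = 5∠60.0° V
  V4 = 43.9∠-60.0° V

Step 1 — Convert each phasor to rectangular form:
  V1 = 151·(cos(90.0°) + j·sin(90.0°)) = 0 + j151 V
  V2 = 53.1·(cos(-124.8°) + j·sin(-124.8°)) = -30.3 - j43.6 V
  V3 = 5·(cos(60.0°) + j·sin(60.0°)) = 2.5 + j4.33 V
  V4 = 43.9·(cos(-60.0°) + j·sin(-60.0°)) = 21.95 - j38.02 V
Step 2 — Sum components: V_total = -5.855 + j73.71 V.
Step 3 — Convert to polar: |V_total| = 73.94 V, ∠V_total = 94.5°.

V_total = 73.94∠94.5° V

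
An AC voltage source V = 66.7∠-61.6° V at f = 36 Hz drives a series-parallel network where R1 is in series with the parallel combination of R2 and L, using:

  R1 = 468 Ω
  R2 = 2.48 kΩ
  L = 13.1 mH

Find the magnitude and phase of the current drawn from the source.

Step 1 — Angular frequency: ω = 2π·f = 2π·36 = 226.2 rad/s.
Step 2 — Component impedances:
  R1: Z = R = 468 Ω
  R2: Z = R = 2480 Ω
  L: Z = jωL = j·226.2·0.0131 = 0 + j2.963 Ω
Step 3 — Parallel branch: R2 || L = 1/(1/R2 + 1/L) = 0.00354 + j2.963 Ω.
Step 4 — Series with R1: Z_total = R1 + (R2 || L) = 468 + j2.963 Ω = 468∠0.4° Ω.
Step 5 — Source phasor: V = 66.7∠-61.6° V = 31.72 - j58.67 V.
Step 6 — Ohm's law: I = V / Z_total = (31.72 - j58.67) / (468 + j2.963) = 0.06699 - j0.1258 A.
Step 7 — Convert to polar: |I| = 0.1425 A, ∠I = -62.0°.

I = 0.1425∠-62.0° A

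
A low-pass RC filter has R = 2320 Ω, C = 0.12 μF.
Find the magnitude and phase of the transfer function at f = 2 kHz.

Step 1 — Angular frequency: ω = 2π·2000 = 1.257e+04 rad/s.
Step 2 — Transfer function: H(jω) = 1/(1 + jωRC).
Step 3 — Denominator: 1 + jωRC = 1 + j·1.257e+04·2320·1.2e-07 = 1 + j3.498.
Step 4 — H = 0.07553 - j0.2642.
Step 5 — Magnitude: |H| = 0.2748 (-11.2 dB); phase: φ = -74.0°.

|H| = 0.2748 (-11.2 dB), φ = -74.0°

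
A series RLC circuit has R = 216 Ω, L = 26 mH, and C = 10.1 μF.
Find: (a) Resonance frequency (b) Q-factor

Step 1 — Resonance condition Im(Z)=0 gives ω₀ = 1/√(LC).
Step 2 — ω₀ = 1/√(0.026·1.01e-05) = 1951 rad/s.
Step 3 — f₀ = ω₀/(2π) = 310.6 Hz.
Step 4 — Series Q: Q = ω₀L/R = 1951·0.026/216 = 0.2349.

(a) f₀ = 310.6 Hz  (b) Q = 0.2349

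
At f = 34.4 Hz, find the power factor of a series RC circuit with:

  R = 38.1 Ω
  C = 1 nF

Step 1 — Angular frequency: ω = 2π·f = 2π·34.4 = 216.1 rad/s.
Step 2 — Component impedances:
  R: Z = R = 38.1 Ω
  C: Z = 1/(jωC) = -j/(ω·C) = 0 - j4.627e+06 Ω
Step 3 — Series combination: Z_total = R + C = 38.1 - j4.627e+06 Ω = 4.627e+06∠-90.0° Ω.
Step 4 — Power factor: PF = cos(φ) = Re(Z)/|Z| = 38.1/4.6266e+06 = 8.235e-06.
Step 5 — Type: Im(Z) = -4.627e+06 ⇒ leading (phase φ = -90.0°).

PF = 8.235e-06 (leading, φ = -90.0°)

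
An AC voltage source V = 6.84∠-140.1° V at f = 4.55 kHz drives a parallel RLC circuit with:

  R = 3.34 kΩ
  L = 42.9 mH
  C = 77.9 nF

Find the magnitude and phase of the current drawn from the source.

Step 1 — Angular frequency: ω = 2π·f = 2π·4550 = 2.859e+04 rad/s.
Step 2 — Component impedances:
  R: Z = R = 3340 Ω
  L: Z = jωL = j·2.859e+04·0.0429 = 0 + j1226 Ω
  C: Z = 1/(jωC) = -j/(ω·C) = 0 - j449 Ω
Step 3 — Parallel combination: 1/Z_total = 1/R + 1/L + 1/C; Z_total = 143.8 - j677.9 Ω = 693∠-78.0° Ω.
Step 4 — Source phasor: V = 6.84∠-140.1° V = -5.247 - j4.388 V.
Step 5 — Ohm's law: I = V / Z_total = (-5.247 - j4.388) / (143.8 - j677.9) = 0.004623 - j0.008721 A.
Step 6 — Convert to polar: |I| = 0.009871 A, ∠I = -62.1°.

I = 0.009871∠-62.1° A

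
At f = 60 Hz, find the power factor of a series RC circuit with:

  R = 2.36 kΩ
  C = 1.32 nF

Step 1 — Angular frequency: ω = 2π·f = 2π·60 = 377 rad/s.
Step 2 — Component impedances:
  R: Z = R = 2360 Ω
  C: Z = 1/(jωC) = -j/(ω·C) = 0 - j2.01e+06 Ω
Step 3 — Series combination: Z_total = R + C = 2360 - j2.01e+06 Ω = 2.01e+06∠-89.9° Ω.
Step 4 — Power factor: PF = cos(φ) = Re(Z)/|Z| = 2360/2.01e+06 = 0.001174.
Step 5 — Type: Im(Z) = -2.01e+06 ⇒ leading (phase φ = -89.9°).

PF = 0.001174 (leading, φ = -89.9°)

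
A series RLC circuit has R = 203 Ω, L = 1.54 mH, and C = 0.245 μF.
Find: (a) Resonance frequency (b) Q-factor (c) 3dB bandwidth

Step 1 — Resonance condition Im(Z)=0 gives ω₀ = 1/√(LC).
Step 2 — ω₀ = 1/√(0.00154·2.45e-07) = 5.148e+04 rad/s.
Step 3 — f₀ = ω₀/(2π) = 8194 Hz.
Step 4 — Series Q: Q = ω₀L/R = 5.148e+04·0.00154/203 = 0.3906.
Step 5 — 3dB bandwidth: Δω = ω₀/Q = 1.318e+05 rad/s; BW = Δω/(2π) = 2.098e+04 Hz.

(a) f₀ = 8194 Hz  (b) Q = 0.3906  (c) BW = 2.098e+04 Hz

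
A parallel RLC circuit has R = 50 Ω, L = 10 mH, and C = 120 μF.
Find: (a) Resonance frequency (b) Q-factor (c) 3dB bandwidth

Step 1 — Resonance: ω₀ = 1/√(LC) = 1/√(0.01·0.00012) = 912.9 rad/s.
Step 2 — f₀ = ω₀/(2π) = 145.3 Hz.
Step 3 — Parallel Q: Q = R/(ω₀L) = 50/(912.9·0.01) = 5.477.
Step 4 — Bandwidth: Δω = ω₀/Q = 166.7 rad/s; BW = Δω/(2π) = 26.53 Hz.

(a) f₀ = 145.3 Hz  (b) Q = 5.477  (c) BW = 26.53 Hz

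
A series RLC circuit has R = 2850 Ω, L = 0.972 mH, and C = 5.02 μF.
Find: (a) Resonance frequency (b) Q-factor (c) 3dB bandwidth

Step 1 — Resonance: ω₀ = 1/√(LC) = 1/√(0.000972·5.02e-06) = 1.432e+04 rad/s.
Step 2 — f₀ = ω₀/(2π) = 2278 Hz.
Step 3 — Series Q: Q = ω₀L/R = 1.432e+04·0.000972/2850 = 0.004882.
Step 4 — Bandwidth: Δω = ω₀/Q = 2.932e+06 rad/s; BW = Δω/(2π) = 4.667e+05 Hz.

(a) f₀ = 2278 Hz  (b) Q = 0.004882  (c) BW = 4.667e+05 Hz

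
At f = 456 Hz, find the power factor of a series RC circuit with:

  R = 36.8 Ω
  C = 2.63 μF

Step 1 — Angular frequency: ω = 2π·f = 2π·456 = 2865 rad/s.
Step 2 — Component impedances:
  R: Z = R = 36.8 Ω
  C: Z = 1/(jωC) = -j/(ω·C) = 0 - j132.7 Ω
Step 3 — Series combination: Z_total = R + C = 36.8 - j132.7 Ω = 137.7∠-74.5° Ω.
Step 4 — Power factor: PF = cos(φ) = Re(Z)/|Z| = 36.8/137.7 = 0.2672.
Step 5 — Type: Im(Z) = -132.7 ⇒ leading (phase φ = -74.5°).

PF = 0.2672 (leading, φ = -74.5°)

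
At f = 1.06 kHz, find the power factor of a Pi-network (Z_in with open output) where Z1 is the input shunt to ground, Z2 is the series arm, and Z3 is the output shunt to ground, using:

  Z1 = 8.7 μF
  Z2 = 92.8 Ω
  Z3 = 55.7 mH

Step 1 — Angular frequency: ω = 2π·f = 2π·1060 = 6660 rad/s.
Step 2 — Component impedances:
  Z1: Z = 1/(jωC) = -j/(ω·C) = 0 - j17.26 Ω
  Z2: Z = R = 92.8 Ω
  Z3: Z = jωL = j·6660·0.0557 = 0 + j371 Ω
Step 3 — With open output, the series arm Z2 and the output shunt Z3 appear in series to ground: Z2 + Z3 = 92.8 + j371 Ω.
Step 4 — Parallel with input shunt Z1: Z_in = Z1 || (Z2 + Z3) = 0.2067 - j18.05 Ω = 18.05∠-89.3° Ω.
Step 5 — Power factor: PF = cos(φ) = Re(Z)/|Z| = 0.2067/18.05 = 0.01145.
Step 6 — Type: Im(Z) = -18.05 ⇒ leading (phase φ = -89.3°).

PF = 0.01145 (leading, φ = -89.3°)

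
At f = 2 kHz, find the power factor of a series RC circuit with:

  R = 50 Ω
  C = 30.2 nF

Step 1 — Angular frequency: ω = 2π·f = 2π·2000 = 1.257e+04 rad/s.
Step 2 — Component impedances:
  R: Z = R = 50 Ω
  C: Z = 1/(jωC) = -j/(ω·C) = 0 - j2635 Ω
Step 3 — Series combination: Z_total = R + C = 50 - j2635 Ω = 2635∠-88.9° Ω.
Step 4 — Power factor: PF = cos(φ) = Re(Z)/|Z| = 50/2635.5 = 0.01897.
Step 5 — Type: Im(Z) = -2635 ⇒ leading (phase φ = -88.9°).

PF = 0.01897 (leading, φ = -88.9°)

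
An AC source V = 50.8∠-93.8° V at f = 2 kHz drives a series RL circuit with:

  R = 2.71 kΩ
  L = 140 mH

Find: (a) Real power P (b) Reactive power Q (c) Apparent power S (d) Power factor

Step 1 — Angular frequency: ω = 2π·f = 2π·2000 = 1.257e+04 rad/s.
Step 2 — Component impedances:
  R: Z = R = 2710 Ω
  L: Z = jωL = j·1.257e+04·0.14 = 0 + j1759 Ω
Step 3 — Series combination: Z_total = R + L = 2710 + j1759 Ω = 3231∠33.0° Ω.
Step 4 — Source phasor: V = 50.8∠-93.8° V = -3.367 - j50.69 V.
Step 5 — Current: I = V / Z = -0.009416 - j0.01259 A = 0.01572∠-126.8° A.
Step 6 — Complex power: S = V·I* = 0.6699 + j0.4349 VA.
Step 7 — Real power: P = Re(S) = 0.6699 W.
Step 8 — Reactive power: Q = Im(S) = 0.4349 VAR.
Step 9 — Apparent power: |S| = 0.7987 VA.
Step 10 — Power factor: PF = P/|S| = 0.8388 (lagging).

(a) P = 0.6699 W  (b) Q = 0.4349 VAR  (c) S = 0.7987 VA  (d) PF = 0.8388 (lagging)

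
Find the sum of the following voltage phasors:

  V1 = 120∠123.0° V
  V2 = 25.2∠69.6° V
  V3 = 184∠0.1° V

Step 1 — Convert each phasor to rectangular form:
  V1 = 120·(cos(123.0°) + j·sin(123.0°)) = -65.36 + j100.6 V
  V2 = 25.2·(cos(69.6°) + j·sin(69.6°)) = 8.784 + j23.62 V
  V3 = 184·(cos(0.1°) + j·sin(0.1°)) = 184 + j0.3211 V
Step 2 — Sum components: V_total = 127.4 + j124.6 V.
Step 3 — Convert to polar: |V_total| = 178.2 V, ∠V_total = 44.4°.

V_total = 178.2∠44.4° V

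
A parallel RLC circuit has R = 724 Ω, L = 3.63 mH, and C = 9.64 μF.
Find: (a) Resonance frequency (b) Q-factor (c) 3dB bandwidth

Step 1 — Resonance: ω₀ = 1/√(LC) = 1/√(0.00363·9.64e-06) = 5346 rad/s.
Step 2 — f₀ = ω₀/(2π) = 850.8 Hz.
Step 3 — Parallel Q: Q = R/(ω₀L) = 724/(5346·0.00363) = 37.31.
Step 4 — Bandwidth: Δω = ω₀/Q = 143.3 rad/s; BW = Δω/(2π) = 22.8 Hz.

(a) f₀ = 850.8 Hz  (b) Q = 37.31  (c) BW = 22.8 Hz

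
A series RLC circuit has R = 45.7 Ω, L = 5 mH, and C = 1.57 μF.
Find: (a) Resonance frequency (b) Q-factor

Step 1 — Resonance condition Im(Z)=0 gives ω₀ = 1/√(LC).
Step 2 — ω₀ = 1/√(0.005·1.57e-06) = 1.129e+04 rad/s.
Step 3 — f₀ = ω₀/(2π) = 1796 Hz.
Step 4 — Series Q: Q = ω₀L/R = 1.129e+04·0.005/45.7 = 1.235.

(a) f₀ = 1796 Hz  (b) Q = 1.235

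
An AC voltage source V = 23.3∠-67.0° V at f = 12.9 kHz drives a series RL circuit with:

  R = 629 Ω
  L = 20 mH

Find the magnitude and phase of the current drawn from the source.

Step 1 — Angular frequency: ω = 2π·f = 2π·1.29e+04 = 8.105e+04 rad/s.
Step 2 — Component impedances:
  R: Z = R = 629 Ω
  L: Z = jωL = j·8.105e+04·0.02 = 0 + j1621 Ω
Step 3 — Series combination: Z_total = R + L = 629 + j1621 Ω = 1739∠68.8° Ω.
Step 4 — Source phasor: V = 23.3∠-67.0° V = 9.104 - j21.45 V.
Step 5 — Ohm's law: I = V / Z_total = (9.104 - j21.45) / (629 + j1621) = -0.009605 - j0.009343 A.
Step 6 — Convert to polar: |I| = 0.0134 A, ∠I = -135.8°.

I = 0.0134∠-135.8° A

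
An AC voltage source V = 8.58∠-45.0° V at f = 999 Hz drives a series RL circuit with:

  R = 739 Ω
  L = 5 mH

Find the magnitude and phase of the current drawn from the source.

Step 1 — Angular frequency: ω = 2π·f = 2π·999 = 6277 rad/s.
Step 2 — Component impedances:
  R: Z = R = 739 Ω
  L: Z = jωL = j·6277·0.005 = 0 + j31.38 Ω
Step 3 — Series combination: Z_total = R + L = 739 + j31.38 Ω = 739.7∠2.4° Ω.
Step 4 — Source phasor: V = 8.58∠-45.0° V = 6.067 - j6.067 V.
Step 5 — Ohm's law: I = V / Z_total = (6.067 - j6.067) / (739 + j31.38) = 0.007847 - j0.008543 A.
Step 6 — Convert to polar: |I| = 0.0116 A, ∠I = -47.4°.

I = 0.0116∠-47.4° A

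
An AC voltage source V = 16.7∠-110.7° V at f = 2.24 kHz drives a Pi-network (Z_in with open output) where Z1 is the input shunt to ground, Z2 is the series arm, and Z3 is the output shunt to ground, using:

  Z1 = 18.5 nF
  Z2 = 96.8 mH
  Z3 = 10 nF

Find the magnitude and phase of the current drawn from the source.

Step 1 — Angular frequency: ω = 2π·f = 2π·2240 = 1.407e+04 rad/s.
Step 2 — Component impedances:
  Z1: Z = 1/(jωC) = -j/(ω·C) = 0 - j3841 Ω
  Z2: Z = jωL = j·1.407e+04·0.0968 = 0 + j1362 Ω
  Z3: Z = 1/(jωC) = -j/(ω·C) = 0 - j7105 Ω
Step 3 — With open output, the series arm Z2 and the output shunt Z3 appear in series to ground: Z2 + Z3 = 0 - j5743 Ω.
Step 4 — Parallel with input shunt Z1: Z_in = Z1 || (Z2 + Z3) = 0 - j2301 Ω = 2301∠-90.0° Ω.
Step 5 — Source phasor: V = 16.7∠-110.7° V = -5.903 - j15.62 V.
Step 6 — Ohm's law: I = V / Z_total = (-5.903 - j15.62) / (0 - j2301) = 0.006788 - j0.002565 A.
Step 7 — Convert to polar: |I| = 0.007256 A, ∠I = -20.7°.

I = 0.007256∠-20.7° A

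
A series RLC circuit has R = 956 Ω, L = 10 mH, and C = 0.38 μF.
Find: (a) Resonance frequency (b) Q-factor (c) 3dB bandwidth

Step 1 — Resonance condition Im(Z)=0 gives ω₀ = 1/√(LC).
Step 2 — ω₀ = 1/√(0.01·3.8e-07) = 1.622e+04 rad/s.
Step 3 — f₀ = ω₀/(2π) = 2582 Hz.
Step 4 — Series Q: Q = ω₀L/R = 1.622e+04·0.01/956 = 0.1697.
Step 5 — 3dB bandwidth: Δω = ω₀/Q = 9.56e+04 rad/s; BW = Δω/(2π) = 1.522e+04 Hz.

(a) f₀ = 2582 Hz  (b) Q = 0.1697  (c) BW = 1.522e+04 Hz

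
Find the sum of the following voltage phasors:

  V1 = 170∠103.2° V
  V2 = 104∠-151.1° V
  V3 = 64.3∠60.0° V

Step 1 — Convert each phasor to rectangular form:
  V1 = 170·(cos(103.2°) + j·sin(103.2°)) = -38.82 + j165.5 V
  V2 = 104·(cos(-151.1°) + j·sin(-151.1°)) = -91.05 - j50.26 V
  V3 = 64.3·(cos(60.0°) + j·sin(60.0°)) = 32.15 + j55.69 V
Step 2 — Sum components: V_total = -97.72 + j170.9 V.
Step 3 — Convert to polar: |V_total| = 196.9 V, ∠V_total = 119.8°.

V_total = 196.9∠119.8° V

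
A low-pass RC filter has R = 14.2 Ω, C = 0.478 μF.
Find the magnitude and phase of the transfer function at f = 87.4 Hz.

Step 1 — Angular frequency: ω = 2π·87.4 = 549.2 rad/s.
Step 2 — Transfer function: H(jω) = 1/(1 + jωRC).
Step 3 — Denominator: 1 + jωRC = 1 + j·549.2·14.2·4.78e-07 = 1 + j0.003727.
Step 4 — H = 1 - j0.003727.
Step 5 — Magnitude: |H| = 1 (-0.0 dB); phase: φ = -0.2°.

|H| = 1 (-0.0 dB), φ = -0.2°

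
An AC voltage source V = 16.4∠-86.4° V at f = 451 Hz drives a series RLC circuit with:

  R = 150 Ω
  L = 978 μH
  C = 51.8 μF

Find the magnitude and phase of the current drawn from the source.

Step 1 — Angular frequency: ω = 2π·f = 2π·451 = 2834 rad/s.
Step 2 — Component impedances:
  R: Z = R = 150 Ω
  L: Z = jωL = j·2834·0.000978 = 0 + j2.771 Ω
  C: Z = 1/(jωC) = -j/(ω·C) = 0 - j6.813 Ω
Step 3 — Series combination: Z_total = R + L + C = 150 - j4.041 Ω = 150.1∠-1.5° Ω.
Step 4 — Source phasor: V = 16.4∠-86.4° V = 1.03 - j16.37 V.
Step 5 — Ohm's law: I = V / Z_total = (1.03 - j16.37) / (150 - j4.041) = 0.009798 - j0.1089 A.
Step 6 — Convert to polar: |I| = 0.1093 A, ∠I = -84.9°.

I = 0.1093∠-84.9° A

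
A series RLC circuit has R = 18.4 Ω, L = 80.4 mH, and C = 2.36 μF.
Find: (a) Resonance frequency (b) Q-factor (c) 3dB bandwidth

Step 1 — Resonance condition Im(Z)=0 gives ω₀ = 1/√(LC).
Step 2 — ω₀ = 1/√(0.0804·2.36e-06) = 2296 rad/s.
Step 3 — f₀ = ω₀/(2π) = 365.4 Hz.
Step 4 — Series Q: Q = ω₀L/R = 2296·0.0804/18.4 = 10.03.
Step 5 — 3dB bandwidth: Δω = ω₀/Q = 228.9 rad/s; BW = Δω/(2π) = 36.42 Hz.

(a) f₀ = 365.4 Hz  (b) Q = 10.03  (c) BW = 36.42 Hz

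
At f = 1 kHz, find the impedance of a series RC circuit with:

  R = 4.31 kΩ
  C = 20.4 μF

Step 1 — Angular frequency: ω = 2π·f = 2π·1000 = 6283 rad/s.
Step 2 — Component impedances:
  R: Z = R = 4310 Ω
  C: Z = 1/(jωC) = -j/(ω·C) = 0 - j7.802 Ω
Step 3 — Series combination: Z_total = R + C = 4310 - j7.802 Ω = 4310∠-0.1° Ω.

Z = 4310 - j7.802 Ω = 4310∠-0.1° Ω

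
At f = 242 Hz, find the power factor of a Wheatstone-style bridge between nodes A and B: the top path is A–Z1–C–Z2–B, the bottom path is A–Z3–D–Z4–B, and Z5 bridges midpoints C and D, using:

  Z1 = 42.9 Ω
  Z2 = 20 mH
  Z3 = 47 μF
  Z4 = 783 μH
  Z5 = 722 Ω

Step 1 — Angular frequency: ω = 2π·f = 2π·242 = 1521 rad/s.
Step 2 — Component impedances:
  Z1: Z = R = 42.9 Ω
  Z2: Z = jωL = j·1521·0.02 = 0 + j30.41 Ω
  Z3: Z = 1/(jωC) = -j/(ω·C) = 0 - j13.99 Ω
  Z4: Z = jωL = j·1521·0.000783 = 0 + j1.191 Ω
  Z5: Z = R = 722 Ω
Step 3 — Bridge requires nodal analysis (the Z5 bridge couples midpoints C and D, so the two paths cannot be reduced to a simple series/parallel combination). Setting node B to ground and injecting 1 A at node A, the 3-node admittance system at A, C, D solves to V_A = Z_AB = 3.212 - j14.04 Ω = 14.41∠-77.1° Ω.
Step 4 — Power factor: PF = cos(φ) = Re(Z)/|Z| = 3.2123/14.407 = 0.223.
Step 5 — Type: Im(Z) = -14.04 ⇒ leading (phase φ = -77.1°).

PF = 0.223 (leading, φ = -77.1°)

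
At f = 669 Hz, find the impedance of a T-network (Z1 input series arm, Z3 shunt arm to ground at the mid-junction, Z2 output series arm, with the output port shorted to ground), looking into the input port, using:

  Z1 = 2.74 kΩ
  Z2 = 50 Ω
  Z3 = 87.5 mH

Step 1 — Angular frequency: ω = 2π·f = 2π·669 = 4203 rad/s.
Step 2 — Component impedances:
  Z1: Z = R = 2740 Ω
  Z2: Z = R = 50 Ω
  Z3: Z = jωL = j·4203·0.0875 = 0 + j367.8 Ω
Step 3 — With the output port shorted to ground, the output series arm Z2 runs from the junction to ground; the shunt arm Z3 also runs from the junction to ground. They appear in parallel: Z3 || Z2 = 49.09 + j6.674 Ω.
Step 4 — Series with input arm Z1: Z_in = Z1 + (Z3 || Z2) = 2789 + j6.674 Ω = 2789∠0.1° Ω.

Z = 2789 + j6.674 Ω = 2789∠0.1° Ω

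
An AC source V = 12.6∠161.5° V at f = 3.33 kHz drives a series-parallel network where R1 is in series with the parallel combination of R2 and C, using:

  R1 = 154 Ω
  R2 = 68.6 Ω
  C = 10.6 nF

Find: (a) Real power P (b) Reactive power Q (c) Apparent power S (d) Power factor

Step 1 — Angular frequency: ω = 2π·f = 2π·3330 = 2.092e+04 rad/s.
Step 2 — Component impedances:
  R1: Z = R = 154 Ω
  R2: Z = R = 68.6 Ω
  C: Z = 1/(jωC) = -j/(ω·C) = 0 - j4509 Ω
Step 3 — Parallel branch: R2 || C = 1/(1/R2 + 1/C) = 68.58 - j1.043 Ω.
Step 4 — Series with R1: Z_total = R1 + (R2 || C) = 222.6 - j1.043 Ω = 222.6∠-0.3° Ω.
Step 5 — Source phasor: V = 12.6∠161.5° V = -11.95 + j3.998 V.
Step 6 — Current: I = V / Z = -0.05377 + j0.01771 A = 0.05661∠161.8° A.
Step 7 — Complex power: S = V·I* = 0.7132 - j0.003344 VA.
Step 8 — Real power: P = Re(S) = 0.7132 W.
Step 9 — Reactive power: Q = Im(S) = -0.003344 VAR.
Step 10 — Apparent power: |S| = 0.7133 VA.
Step 11 — Power factor: PF = P/|S| = 1 (leading).

(a) P = 0.7132 W  (b) Q = -0.003344 VAR  (c) S = 0.7133 VA  (d) PF = 1 (leading)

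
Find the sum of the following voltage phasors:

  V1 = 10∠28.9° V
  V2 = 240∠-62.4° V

Step 1 — Convert each phasor to rectangular form:
  V1 = 10·(cos(28.9°) + j·sin(28.9°)) = 8.755 + j4.833 V
  V2 = 240·(cos(-62.4°) + j·sin(-62.4°)) = 111.2 - j212.7 V
Step 2 — Sum components: V_total = 119.9 - j207.9 V.
Step 3 — Convert to polar: |V_total| = 240 V, ∠V_total = -60.0°.

V_total = 240∠-60.0° V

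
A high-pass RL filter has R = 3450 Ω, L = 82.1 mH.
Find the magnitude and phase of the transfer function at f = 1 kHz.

Step 1 — Angular frequency: ω = 2π·1000 = 6283 rad/s.
Step 2 — Transfer function: H(jω) = jωL/(R + jωL).
Step 3 — Numerator jωL = j·515.8; denominator R + jωL = 3450 + j515.8.
Step 4 — H = 0.02187 + j0.1463.
Step 5 — Magnitude: |H| = 0.1479 (-16.6 dB); phase: φ = 81.5°.

|H| = 0.1479 (-16.6 dB), φ = 81.5°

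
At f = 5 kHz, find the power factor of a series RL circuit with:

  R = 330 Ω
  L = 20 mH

Step 1 — Angular frequency: ω = 2π·f = 2π·5000 = 3.142e+04 rad/s.
Step 2 — Component impedances:
  R: Z = R = 330 Ω
  L: Z = jωL = j·3.142e+04·0.02 = 0 + j628.3 Ω
Step 3 — Series combination: Z_total = R + L = 330 + j628.3 Ω = 709.7∠62.3° Ω.
Step 4 — Power factor: PF = cos(φ) = Re(Z)/|Z| = 330/709.7 = 0.465.
Step 5 — Type: Im(Z) = 628.3 ⇒ lagging (phase φ = 62.3°).

PF = 0.465 (lagging, φ = 62.3°)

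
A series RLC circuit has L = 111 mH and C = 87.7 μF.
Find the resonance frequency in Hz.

Step 1 — Resonance condition Im(Z)=0 gives ω₀ = 1/√(LC).
Step 2 — ω₀ = 1/√(0.111·8.77e-05) = 320.5 rad/s.
Step 3 — f₀ = ω₀/(2π) = 51.01 Hz.

f₀ = 51.01 Hz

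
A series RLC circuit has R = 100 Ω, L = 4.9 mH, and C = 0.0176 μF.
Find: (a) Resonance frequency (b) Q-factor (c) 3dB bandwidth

Step 1 — Resonance: ω₀ = 1/√(LC) = 1/√(0.0049·1.76e-08) = 1.077e+05 rad/s.
Step 2 — f₀ = ω₀/(2π) = 1.714e+04 Hz.
Step 3 — Series Q: Q = ω₀L/R = 1.077e+05·0.0049/100 = 5.276.
Step 4 — Bandwidth: Δω = ω₀/Q = 2.041e+04 rad/s; BW = Δω/(2π) = 3248 Hz.

(a) f₀ = 1.714e+04 Hz  (b) Q = 5.276  (c) BW = 3248 Hz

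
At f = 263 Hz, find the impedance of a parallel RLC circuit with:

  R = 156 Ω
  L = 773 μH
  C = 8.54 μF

Step 1 — Angular frequency: ω = 2π·f = 2π·263 = 1652 rad/s.
Step 2 — Component impedances:
  R: Z = R = 156 Ω
  L: Z = jωL = j·1652·0.000773 = 0 + j1.277 Ω
  C: Z = 1/(jωC) = -j/(ω·C) = 0 - j70.86 Ω
Step 3 — Parallel combination: 1/Z_total = 1/R + 1/L + 1/C; Z_total = 0.01085 + j1.301 Ω = 1.301∠89.5° Ω.

Z = 0.01085 + j1.301 Ω = 1.301∠89.5° Ω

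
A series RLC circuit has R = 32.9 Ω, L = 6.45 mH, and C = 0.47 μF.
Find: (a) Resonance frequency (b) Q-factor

Step 1 — Resonance condition Im(Z)=0 gives ω₀ = 1/√(LC).
Step 2 — ω₀ = 1/√(0.00645·4.7e-07) = 1.816e+04 rad/s.
Step 3 — f₀ = ω₀/(2π) = 2891 Hz.
Step 4 — Series Q: Q = ω₀L/R = 1.816e+04·0.00645/32.9 = 3.561.

(a) f₀ = 2891 Hz  (b) Q = 3.561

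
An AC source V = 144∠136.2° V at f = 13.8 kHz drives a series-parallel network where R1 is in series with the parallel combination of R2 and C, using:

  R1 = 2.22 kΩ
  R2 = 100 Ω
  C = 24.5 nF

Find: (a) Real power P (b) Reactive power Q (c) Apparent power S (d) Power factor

Step 1 — Angular frequency: ω = 2π·f = 2π·1.38e+04 = 8.671e+04 rad/s.
Step 2 — Component impedances:
  R1: Z = R = 2220 Ω
  R2: Z = R = 100 Ω
  C: Z = 1/(jωC) = -j/(ω·C) = 0 - j470.7 Ω
Step 3 — Parallel branch: R2 || C = 1/(1/R2 + 1/C) = 95.68 - j20.33 Ω.
Step 4 — Series with R1: Z_total = R1 + (R2 || C) = 2316 - j20.33 Ω = 2316∠-0.5° Ω.
Step 5 — Source phasor: V = 144∠136.2° V = -103.9 + j99.67 V.
Step 6 — Current: I = V / Z = -0.04526 + j0.04264 A = 0.06218∠136.7° A.
Step 7 — Complex power: S = V·I* = 8.954 - j0.07859 VA.
Step 8 — Real power: P = Re(S) = 8.954 W.
Step 9 — Reactive power: Q = Im(S) = -0.07859 VAR.
Step 10 — Apparent power: |S| = 8.954 VA.
Step 11 — Power factor: PF = P/|S| = 1 (leading).

(a) P = 8.954 W  (b) Q = -0.07859 VAR  (c) S = 8.954 VA  (d) PF = 1 (leading)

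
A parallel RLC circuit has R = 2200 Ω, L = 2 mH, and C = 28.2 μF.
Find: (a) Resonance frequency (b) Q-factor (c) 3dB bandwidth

Step 1 — Resonance: ω₀ = 1/√(LC) = 1/√(0.002·2.82e-05) = 4211 rad/s.
Step 2 — f₀ = ω₀/(2π) = 670.2 Hz.
Step 3 — Parallel Q: Q = R/(ω₀L) = 2200/(4211·0.002) = 261.2.
Step 4 — Bandwidth: Δω = ω₀/Q = 16.12 rad/s; BW = Δω/(2π) = 2.565 Hz.

(a) f₀ = 670.2 Hz  (b) Q = 261.2  (c) BW = 2.565 Hz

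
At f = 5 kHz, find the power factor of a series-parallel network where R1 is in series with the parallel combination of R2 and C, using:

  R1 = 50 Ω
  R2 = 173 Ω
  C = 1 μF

Step 1 — Angular frequency: ω = 2π·f = 2π·5000 = 3.142e+04 rad/s.
Step 2 — Component impedances:
  R1: Z = R = 50 Ω
  R2: Z = R = 173 Ω
  C: Z = 1/(jωC) = -j/(ω·C) = 0 - j31.83 Ω
Step 3 — Parallel branch: R2 || C = 1/(1/R2 + 1/C) = 5.665 - j30.79 Ω.
Step 4 — Series with R1: Z_total = R1 + (R2 || C) = 55.66 - j30.79 Ω = 63.61∠-28.9° Ω.
Step 5 — Power factor: PF = cos(φ) = Re(Z)/|Z| = 55.665/63.612 = 0.8751.
Step 6 — Type: Im(Z) = -30.79 ⇒ leading (phase φ = -28.9°).

PF = 0.8751 (leading, φ = -28.9°)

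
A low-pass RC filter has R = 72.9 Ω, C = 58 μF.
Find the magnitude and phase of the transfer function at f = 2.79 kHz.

Step 1 — Angular frequency: ω = 2π·2790 = 1.753e+04 rad/s.
Step 2 — Transfer function: H(jω) = 1/(1 + jωRC).
Step 3 — Denominator: 1 + jωRC = 1 + j·1.753e+04·72.9·5.8e-05 = 1 + j74.12.
Step 4 — H = 0.000182 - j0.01349.
Step 5 — Magnitude: |H| = 0.01349 (-37.4 dB); phase: φ = -89.2°.

|H| = 0.01349 (-37.4 dB), φ = -89.2°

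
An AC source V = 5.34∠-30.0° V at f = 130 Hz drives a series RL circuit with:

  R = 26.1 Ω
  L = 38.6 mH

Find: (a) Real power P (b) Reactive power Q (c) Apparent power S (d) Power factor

Step 1 — Angular frequency: ω = 2π·f = 2π·130 = 816.8 rad/s.
Step 2 — Component impedances:
  R: Z = R = 26.1 Ω
  L: Z = jωL = j·816.8·0.0386 = 0 + j31.53 Ω
Step 3 — Series combination: Z_total = R + L = 26.1 + j31.53 Ω = 40.93∠50.4° Ω.
Step 4 — Source phasor: V = 5.34∠-30.0° V = 4.625 - j2.67 V.
Step 5 — Current: I = V / Z = 0.0218 - j0.1286 A = 0.1305∠-80.4° A.
Step 6 — Complex power: S = V·I* = 0.4443 + j0.5367 VA.
Step 7 — Real power: P = Re(S) = 0.4443 W.
Step 8 — Reactive power: Q = Im(S) = 0.5367 VAR.
Step 9 — Apparent power: |S| = 0.6967 VA.
Step 10 — Power factor: PF = P/|S| = 0.6377 (lagging).

(a) P = 0.4443 W  (b) Q = 0.5367 VAR  (c) S = 0.6967 VA  (d) PF = 0.6377 (lagging)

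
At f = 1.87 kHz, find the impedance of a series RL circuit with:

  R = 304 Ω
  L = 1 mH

Step 1 — Angular frequency: ω = 2π·f = 2π·1870 = 1.175e+04 rad/s.
Step 2 — Component impedances:
  R: Z = R = 304 Ω
  L: Z = jωL = j·1.175e+04·0.001 = 0 + j11.75 Ω
Step 3 — Series combination: Z_total = R + L = 304 + j11.75 Ω = 304.2∠2.2° Ω.

Z = 304 + j11.75 Ω = 304.2∠2.2° Ω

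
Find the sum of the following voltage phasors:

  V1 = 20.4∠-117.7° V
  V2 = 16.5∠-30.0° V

Step 1 — Convert each phasor to rectangular form:
  V1 = 20.4·(cos(-117.7°) + j·sin(-117.7°)) = -9.483 - j18.06 V
  V2 = 16.5·(cos(-30.0°) + j·sin(-30.0°)) = 14.29 - j8.25 V
Step 2 — Sum components: V_total = 4.807 - j26.31 V.
Step 3 — Convert to polar: |V_total| = 26.75 V, ∠V_total = -79.6°.

V_total = 26.75∠-79.6° V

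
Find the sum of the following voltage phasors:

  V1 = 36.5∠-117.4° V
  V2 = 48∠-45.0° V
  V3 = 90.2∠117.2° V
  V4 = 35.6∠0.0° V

Step 1 — Convert each phasor to rectangular form:
  V1 = 36.5·(cos(-117.4°) + j·sin(-117.4°)) = -16.8 - j32.41 V
  V2 = 48·(cos(-45.0°) + j·sin(-45.0°)) = 33.94 - j33.94 V
  V3 = 90.2·(cos(117.2°) + j·sin(117.2°)) = -41.23 + j80.23 V
  V4 = 35.6·(cos(0.0°) + j·sin(0.0°)) = 35.6 V
Step 2 — Sum components: V_total = 11.51 + j13.88 V.
Step 3 — Convert to polar: |V_total| = 18.03 V, ∠V_total = 50.3°.

V_total = 18.03∠50.3° V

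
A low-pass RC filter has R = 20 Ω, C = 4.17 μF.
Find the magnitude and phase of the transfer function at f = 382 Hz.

Step 1 — Angular frequency: ω = 2π·382 = 2400 rad/s.
Step 2 — Transfer function: H(jω) = 1/(1 + jωRC).
Step 3 — Denominator: 1 + jωRC = 1 + j·2400·20·4.17e-06 = 1 + j0.2002.
Step 4 — H = 0.9615 - j0.1925.
Step 5 — Magnitude: |H| = 0.9805 (-0.2 dB); phase: φ = -11.3°.

|H| = 0.9805 (-0.2 dB), φ = -11.3°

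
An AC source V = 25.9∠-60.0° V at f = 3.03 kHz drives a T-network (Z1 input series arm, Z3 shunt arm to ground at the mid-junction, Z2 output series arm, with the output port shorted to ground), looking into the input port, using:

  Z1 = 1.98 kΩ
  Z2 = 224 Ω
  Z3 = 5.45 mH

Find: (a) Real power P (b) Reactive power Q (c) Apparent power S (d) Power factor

Step 1 — Angular frequency: ω = 2π·f = 2π·3030 = 1.904e+04 rad/s.
Step 2 — Component impedances:
  Z1: Z = R = 1980 Ω
  Z2: Z = R = 224 Ω
  Z3: Z = jωL = j·1.904e+04·0.00545 = 0 + j103.8 Ω
Step 3 — With the output port shorted to ground, the output series arm Z2 runs from the junction to ground; the shunt arm Z3 also runs from the junction to ground. They appear in parallel: Z3 || Z2 = 39.57 + j85.43 Ω.
Step 4 — Series with input arm Z1: Z_in = Z1 + (Z3 || Z2) = 2020 + j85.43 Ω = 2021∠2.4° Ω.
Step 5 — Source phasor: V = 25.9∠-60.0° V = 12.95 - j22.43 V.
Step 6 — Current: I = V / Z = 0.005932 - j0.01136 A = 0.01281∠-62.4° A.
Step 7 — Complex power: S = V·I* = 0.3316 + j0.01403 VA.
Step 8 — Real power: P = Re(S) = 0.3316 W.
Step 9 — Reactive power: Q = Im(S) = 0.01403 VAR.
Step 10 — Apparent power: |S| = 0.3319 VA.
Step 11 — Power factor: PF = P/|S| = 0.9991 (lagging).

(a) P = 0.3316 W  (b) Q = 0.01403 VAR  (c) S = 0.3319 VA  (d) PF = 0.9991 (lagging)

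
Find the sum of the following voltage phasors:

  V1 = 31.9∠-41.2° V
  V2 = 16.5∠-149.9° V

Step 1 — Convert each phasor to rectangular form:
  V1 = 31.9·(cos(-41.2°) + j·sin(-41.2°)) = 24 - j21.01 V
  V2 = 16.5·(cos(-149.9°) + j·sin(-149.9°)) = -14.27 - j8.275 V
Step 2 — Sum components: V_total = 9.727 - j29.29 V.
Step 3 — Convert to polar: |V_total| = 30.86 V, ∠V_total = -71.6°.

V_total = 30.86∠-71.6° V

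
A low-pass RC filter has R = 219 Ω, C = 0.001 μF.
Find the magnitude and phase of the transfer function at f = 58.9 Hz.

Step 1 — Angular frequency: ω = 2π·58.9 = 370.1 rad/s.
Step 2 — Transfer function: H(jω) = 1/(1 + jωRC).
Step 3 — Denominator: 1 + jωRC = 1 + j·370.1·219·1e-09 = 1 + j8.105e-05.
Step 4 — H = 1 - j8.105e-05.
Step 5 — Magnitude: |H| = 1 (-0.0 dB); phase: φ = -0.0°.

|H| = 1 (-0.0 dB), φ = -0.0°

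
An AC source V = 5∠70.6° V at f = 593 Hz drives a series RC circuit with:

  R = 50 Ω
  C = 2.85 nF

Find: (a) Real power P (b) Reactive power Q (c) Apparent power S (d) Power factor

Step 1 — Angular frequency: ω = 2π·f = 2π·593 = 3726 rad/s.
Step 2 — Component impedances:
  R: Z = R = 50 Ω
  C: Z = 1/(jωC) = -j/(ω·C) = 0 - j9.417e+04 Ω
Step 3 — Series combination: Z_total = R + C = 50 - j9.417e+04 Ω = 9.417e+04∠-90.0° Ω.
Step 4 — Source phasor: V = 5∠70.6° V = 1.661 + j4.716 V.
Step 5 — Current: I = V / Z = -5.007e-05 + j1.766e-05 A = 5.309e-05∠160.6° A.
Step 6 — Complex power: S = V·I* = 1.41e-07 - j0.0002655 VA.
Step 7 — Real power: P = Re(S) = 1.41e-07 W.
Step 8 — Reactive power: Q = Im(S) = -0.0002655 VAR.
Step 9 — Apparent power: |S| = 0.0002655 VA.
Step 10 — Power factor: PF = P/|S| = 0.0005309 (leading).

(a) P = 1.41e-07 W  (b) Q = -0.0002655 VAR  (c) S = 0.0002655 VA  (d) PF = 0.0005309 (leading)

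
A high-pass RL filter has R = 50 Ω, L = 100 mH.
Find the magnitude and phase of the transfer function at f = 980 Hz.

Step 1 — Angular frequency: ω = 2π·980 = 6158 rad/s.
Step 2 — Transfer function: H(jω) = jωL/(R + jωL).
Step 3 — Numerator jωL = j·615.8; denominator R + jωL = 50 + j615.8.
Step 4 — H = 0.9934 + j0.08067.
Step 5 — Magnitude: |H| = 0.9967 (-0.0 dB); phase: φ = 4.6°.

|H| = 0.9967 (-0.0 dB), φ = 4.6°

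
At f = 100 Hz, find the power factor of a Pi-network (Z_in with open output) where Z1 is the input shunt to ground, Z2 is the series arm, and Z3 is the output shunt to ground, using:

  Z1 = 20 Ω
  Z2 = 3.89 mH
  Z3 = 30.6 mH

Step 1 — Angular frequency: ω = 2π·f = 2π·100 = 628.3 rad/s.
Step 2 — Component impedances:
  Z1: Z = R = 20 Ω
  Z2: Z = jωL = j·628.3·0.00389 = 0 + j2.444 Ω
  Z3: Z = jωL = j·628.3·0.0306 = 0 + j19.23 Ω
Step 3 — With open output, the series arm Z2 and the output shunt Z3 appear in series to ground: Z2 + Z3 = 0 + j21.67 Ω.
Step 4 — Parallel with input shunt Z1: Z_in = Z1 || (Z2 + Z3) = 10.8 + j9.968 Ω = 14.7∠42.7° Ω.
Step 5 — Power factor: PF = cos(φ) = Re(Z)/|Z| = 10.801/14.697 = 0.7349.
Step 6 — Type: Im(Z) = 9.968 ⇒ lagging (phase φ = 42.7°).

PF = 0.7349 (lagging, φ = 42.7°)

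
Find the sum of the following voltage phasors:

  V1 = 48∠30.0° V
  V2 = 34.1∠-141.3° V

Step 1 — Convert each phasor to rectangular form:
  V1 = 48·(cos(30.0°) + j·sin(30.0°)) = 41.57 + j24 V
  V2 = 34.1·(cos(-141.3°) + j·sin(-141.3°)) = -26.61 - j21.32 V
Step 2 — Sum components: V_total = 14.96 + j2.679 V.
Step 3 — Convert to polar: |V_total| = 15.19 V, ∠V_total = 10.2°.

V_total = 15.19∠10.2° V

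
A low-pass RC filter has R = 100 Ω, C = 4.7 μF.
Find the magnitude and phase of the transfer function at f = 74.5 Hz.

Step 1 — Angular frequency: ω = 2π·74.5 = 468.1 rad/s.
Step 2 — Transfer function: H(jω) = 1/(1 + jωRC).
Step 3 — Denominator: 1 + jωRC = 1 + j·468.1·100·4.7e-06 = 1 + j0.22.
Step 4 — H = 0.9538 - j0.2098.
Step 5 — Magnitude: |H| = 0.9766 (-0.2 dB); phase: φ = -12.4°.

|H| = 0.9766 (-0.2 dB), φ = -12.4°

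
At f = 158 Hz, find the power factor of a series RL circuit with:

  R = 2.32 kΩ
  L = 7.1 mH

Step 1 — Angular frequency: ω = 2π·f = 2π·158 = 992.7 rad/s.
Step 2 — Component impedances:
  R: Z = R = 2320 Ω
  L: Z = jωL = j·992.7·0.0071 = 0 + j7.048 Ω
Step 3 — Series combination: Z_total = R + L = 2320 + j7.048 Ω = 2320∠0.2° Ω.
Step 4 — Power factor: PF = cos(φ) = Re(Z)/|Z| = 2320/2320 = 1.
Step 5 — Type: Im(Z) = 7.048 ⇒ lagging (phase φ = 0.2°).

PF = 1 (lagging, φ = 0.2°)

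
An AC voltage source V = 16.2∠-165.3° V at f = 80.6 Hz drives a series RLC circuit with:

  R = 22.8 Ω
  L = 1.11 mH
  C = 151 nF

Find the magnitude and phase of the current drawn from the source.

Step 1 — Angular frequency: ω = 2π·f = 2π·80.6 = 506.4 rad/s.
Step 2 — Component impedances:
  R: Z = R = 22.8 Ω
  L: Z = jωL = j·506.4·0.00111 = 0 + j0.5621 Ω
  C: Z = 1/(jωC) = -j/(ω·C) = 0 - j1.308e+04 Ω
Step 3 — Series combination: Z_total = R + L + C = 22.8 - j1.308e+04 Ω = 1.308e+04∠-89.9° Ω.
Step 4 — Source phasor: V = 16.2∠-165.3° V = -15.67 - j4.111 V.
Step 5 — Ohm's law: I = V / Z_total = (-15.67 - j4.111) / (22.8 - j1.308e+04) = 0.0003123 - j0.001199 A.
Step 6 — Convert to polar: |I| = 0.001239 A, ∠I = -75.4°.

I = 0.001239∠-75.4° A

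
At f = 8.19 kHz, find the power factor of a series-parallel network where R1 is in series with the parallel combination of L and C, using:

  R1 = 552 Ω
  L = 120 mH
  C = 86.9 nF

Step 1 — Angular frequency: ω = 2π·f = 2π·8190 = 5.146e+04 rad/s.
Step 2 — Component impedances:
  R1: Z = R = 552 Ω
  L: Z = jωL = j·5.146e+04·0.12 = 0 + j6175 Ω
  C: Z = 1/(jωC) = -j/(ω·C) = 0 - j223.6 Ω
Step 3 — Parallel branch: L || C = 1/(1/L + 1/C) = 0 - j232 Ω.
Step 4 — Series with R1: Z_total = R1 + (L || C) = 552 - j232 Ω = 598.8∠-22.8° Ω.
Step 5 — Power factor: PF = cos(φ) = Re(Z)/|Z| = 552/598.78 = 0.9219.
Step 6 — Type: Im(Z) = -232 ⇒ leading (phase φ = -22.8°).

PF = 0.9219 (leading, φ = -22.8°)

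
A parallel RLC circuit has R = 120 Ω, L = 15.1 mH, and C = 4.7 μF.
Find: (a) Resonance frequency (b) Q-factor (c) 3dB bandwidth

Step 1 — Resonance: ω₀ = 1/√(LC) = 1/√(0.0151·4.7e-06) = 3754 rad/s.
Step 2 — f₀ = ω₀/(2π) = 597.4 Hz.
Step 3 — Parallel Q: Q = R/(ω₀L) = 120/(3754·0.0151) = 2.117.
Step 4 — Bandwidth: Δω = ω₀/Q = 1773 rad/s; BW = Δω/(2π) = 282.2 Hz.

(a) f₀ = 597.4 Hz  (b) Q = 2.117  (c) BW = 282.2 Hz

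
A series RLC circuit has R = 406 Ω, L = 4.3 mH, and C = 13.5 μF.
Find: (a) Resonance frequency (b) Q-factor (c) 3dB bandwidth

Step 1 — Resonance: ω₀ = 1/√(LC) = 1/√(0.0043·1.35e-05) = 4150 rad/s.
Step 2 — f₀ = ω₀/(2π) = 660.6 Hz.
Step 3 — Series Q: Q = ω₀L/R = 4150·0.0043/406 = 0.04396.
Step 4 — Bandwidth: Δω = ω₀/Q = 9.442e+04 rad/s; BW = Δω/(2π) = 1.503e+04 Hz.

(a) f₀ = 660.6 Hz  (b) Q = 0.04396  (c) BW = 1.503e+04 Hz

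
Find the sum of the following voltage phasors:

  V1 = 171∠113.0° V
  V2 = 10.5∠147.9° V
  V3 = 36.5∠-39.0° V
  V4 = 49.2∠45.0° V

Step 1 — Convert each phasor to rectangular form:
  V1 = 171·(cos(113.0°) + j·sin(113.0°)) = -66.82 + j157.4 V
  V2 = 10.5·(cos(147.9°) + j·sin(147.9°)) = -8.895 + j5.58 V
  V3 = 36.5·(cos(-39.0°) + j·sin(-39.0°)) = 28.37 - j22.97 V
  V4 = 49.2·(cos(45.0°) + j·sin(45.0°)) = 34.79 + j34.79 V
Step 2 — Sum components: V_total = -12.55 + j174.8 V.
Step 3 — Convert to polar: |V_total| = 175.3 V, ∠V_total = 94.1°.

V_total = 175.3∠94.1° V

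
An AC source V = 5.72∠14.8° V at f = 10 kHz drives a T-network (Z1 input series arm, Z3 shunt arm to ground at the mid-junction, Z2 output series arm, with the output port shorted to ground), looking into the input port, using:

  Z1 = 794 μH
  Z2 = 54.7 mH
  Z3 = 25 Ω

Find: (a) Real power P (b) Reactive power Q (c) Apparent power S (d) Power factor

Step 1 — Angular frequency: ω = 2π·f = 2π·1e+04 = 6.283e+04 rad/s.
Step 2 — Component impedances:
  Z1: Z = jωL = j·6.283e+04·0.000794 = 0 + j49.89 Ω
  Z2: Z = jωL = j·6.283e+04·0.0547 = 0 + j3437 Ω
  Z3: Z = R = 25 Ω
Step 3 — With the output port shorted to ground, the output series arm Z2 runs from the junction to ground; the shunt arm Z3 also runs from the junction to ground. They appear in parallel: Z3 || Z2 = 25 + j0.1818 Ω.
Step 4 — Series with input arm Z1: Z_in = Z1 + (Z3 || Z2) = 25 + j50.07 Ω = 55.96∠63.5° Ω.
Step 5 — Source phasor: V = 5.72∠14.8° V = 5.53 + j1.461 V.
Step 6 — Current: I = V / Z = 0.0675 - j0.07675 A = 0.1022∠-48.7° A.
Step 7 — Complex power: S = V·I* = 0.2612 + j0.5231 VA.
Step 8 — Real power: P = Re(S) = 0.2612 W.
Step 9 — Reactive power: Q = Im(S) = 0.5231 VAR.
Step 10 — Apparent power: |S| = 0.5846 VA.
Step 11 — Power factor: PF = P/|S| = 0.4467 (lagging).

(a) P = 0.2612 W  (b) Q = 0.5231 VAR  (c) S = 0.5846 VA  (d) PF = 0.4467 (lagging)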